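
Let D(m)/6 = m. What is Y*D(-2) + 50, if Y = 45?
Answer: -490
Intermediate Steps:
D(m) = 6*m
Y*D(-2) + 50 = 45*(6*(-2)) + 50 = 45*(-12) + 50 = -540 + 50 = -490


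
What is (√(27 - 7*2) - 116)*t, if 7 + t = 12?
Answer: -580 + 5*√13 ≈ -561.97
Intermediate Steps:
t = 5 (t = -7 + 12 = 5)
(√(27 - 7*2) - 116)*t = (√(27 - 7*2) - 116)*5 = (√(27 - 14) - 116)*5 = (√13 - 116)*5 = (-116 + √13)*5 = -580 + 5*√13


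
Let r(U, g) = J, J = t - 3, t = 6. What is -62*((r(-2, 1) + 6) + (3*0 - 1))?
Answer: -496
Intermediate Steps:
J = 3 (J = 6 - 3 = 3)
r(U, g) = 3
-62*((r(-2, 1) + 6) + (3*0 - 1)) = -62*((3 + 6) + (3*0 - 1)) = -62*(9 + (0 - 1)) = -62*(9 - 1) = -62*8 = -496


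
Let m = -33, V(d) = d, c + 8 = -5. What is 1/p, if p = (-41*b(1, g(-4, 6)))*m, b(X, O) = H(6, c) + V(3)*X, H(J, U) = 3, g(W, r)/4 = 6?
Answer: 1/8118 ≈ 0.00012318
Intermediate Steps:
c = -13 (c = -8 - 5 = -13)
g(W, r) = 24 (g(W, r) = 4*6 = 24)
b(X, O) = 3 + 3*X
p = 8118 (p = -41*(3 + 3*1)*(-33) = -41*(3 + 3)*(-33) = -41*6*(-33) = -246*(-33) = 8118)
1/p = 1/8118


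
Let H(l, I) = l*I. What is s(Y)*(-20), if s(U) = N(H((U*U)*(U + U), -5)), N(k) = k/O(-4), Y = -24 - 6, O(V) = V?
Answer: 1350000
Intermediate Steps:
Y = -30
H(l, I) = I*l
N(k) = -k/4 (N(k) = k/(-4) = k*(-¼) = -k/4)
s(U) = 5*U³/2 (s(U) = -(-5)*(U*U)*(U + U)/4 = -(-5)*U²*(2*U)/4 = -(-5)*2*U³/4 = -(-5)*U³/2 = 5*U³/2)
s(Y)*(-20) = ((5/2)*(-30)³)*(-20) = ((5/2)*(-27000))*(-20) = -67500*(-20) = 1350000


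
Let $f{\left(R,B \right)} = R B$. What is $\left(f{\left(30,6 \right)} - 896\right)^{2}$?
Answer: $512656$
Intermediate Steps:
$f{\left(R,B \right)} = B R$
$\left(f{\left(30,6 \right)} - 896\right)^{2} = \left(6 \cdot 30 - 896\right)^{2} = \left(180 - 896\right)^{2} = \left(-716\right)^{2} = 512656$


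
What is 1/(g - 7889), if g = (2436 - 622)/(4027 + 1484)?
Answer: -5511/43474465 ≈ -0.00012676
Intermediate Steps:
g = 1814/5511 ≈ 0.32916
1/(g - 7889) = 1/(1814/5511 - 7889) = 1/(-43474465/5511) = -5511/43474465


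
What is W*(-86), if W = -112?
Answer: 9632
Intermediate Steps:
W*(-86) = -112*(-86) = 9632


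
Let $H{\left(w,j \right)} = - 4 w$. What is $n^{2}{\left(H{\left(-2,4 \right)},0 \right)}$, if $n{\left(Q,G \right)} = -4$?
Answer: $16$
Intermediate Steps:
$n^{2}{\left(H{\left(-2,4 \right)},0 \right)} = \left(-4\right)^{2} = 16$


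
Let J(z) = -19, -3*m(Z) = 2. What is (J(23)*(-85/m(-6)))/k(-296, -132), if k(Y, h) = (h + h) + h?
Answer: 1615/264 ≈ 6.1174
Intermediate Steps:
m(Z) = -2/3 (m(Z) = -1/3*2 = -2/3)
k(Y, h) = 3*h (k(Y, h) = 2*h + h = 3*h)
(J(23)*(-85/m(-6)))/k(-296, -132) = (-(-1615)/(-2/3))/((3*(-132))) = -(-1615)*(-3)/2/(-396) = -19*255/2*(-1/396) = -4845/2*(-1/396) = 1615/264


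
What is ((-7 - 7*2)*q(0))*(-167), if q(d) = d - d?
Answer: 0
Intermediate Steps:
q(d) = 0
((-7 - 7*2)*q(0))*(-167) = ((-7 - 7*2)*0)*(-167) = ((-7 - 14)*0)*(-167) = -21*0*(-167) = 0*(-167) = 0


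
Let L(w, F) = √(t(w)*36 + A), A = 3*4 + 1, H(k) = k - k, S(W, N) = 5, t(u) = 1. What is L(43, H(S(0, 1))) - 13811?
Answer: -13804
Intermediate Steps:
H(k) = 0
A = 13 (A = 12 + 1 = 13)
L(w, F) = 7 (L(w, F) = √(1*36 + 13) = √(36 + 13) = √49 = 7)
L(43, H(S(0, 1))) - 13811 = 7 - 13811 = -13804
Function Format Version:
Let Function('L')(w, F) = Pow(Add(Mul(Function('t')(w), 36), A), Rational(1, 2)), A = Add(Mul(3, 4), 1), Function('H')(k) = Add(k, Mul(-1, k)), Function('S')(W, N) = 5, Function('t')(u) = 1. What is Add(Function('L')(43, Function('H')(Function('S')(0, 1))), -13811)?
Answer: -13804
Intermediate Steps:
Function('H')(k) = 0
A = 13 (A = Add(12, 1) = 13)
Function('L')(w, F) = 7 (Function('L')(w, F) = Pow(Add(Mul(1, 36), 13), Rational(1, 2)) = Pow(Add(36, 13), Rational(1, 2)) = Pow(49, Rational(1, 2)) = 7)
Add(Function('L')(43, Function('H')(Function('S')(0, 1))), -13811) = Add(7, -13811) = -13804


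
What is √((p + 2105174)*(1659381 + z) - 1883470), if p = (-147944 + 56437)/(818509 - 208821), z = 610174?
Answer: 3*√49333428786597015468570/304844 ≈ 2.1858e+6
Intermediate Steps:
p = -91507/609688 ≈ -0.15009
√((p + 2105174)*(1659381 + z) - 1883470) = √((-91507/609688 + 2105174)*(1659381 + 610174) - 1883470) = √((1283499234205/609688)*2269555 - 1883470) = √(2912972104486128775/609688 - 1883470) = √(2912970956157071415/609688) = 3*√49333428786597015468570/304844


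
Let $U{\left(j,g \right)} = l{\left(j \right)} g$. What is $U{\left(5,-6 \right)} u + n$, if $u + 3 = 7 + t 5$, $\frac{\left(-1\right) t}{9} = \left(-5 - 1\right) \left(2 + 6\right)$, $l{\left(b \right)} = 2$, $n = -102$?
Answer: $-26070$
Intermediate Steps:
$t = 432$ ($t = - 9 \left(-5 - 1\right) \left(2 + 6\right) = - 9 \left(\left(-6\right) 8\right) = \left(-9\right) \left(-48\right) = 432$)
$U{\left(j,g \right)} = 2 g$
$u = 2164$ ($u = -3 + \left(7 + 432 \cdot 5\right) = -3 + \left(7 + 2160\right) = -3 + 2167 = 2164$)
$U{\left(5,-6 \right)} u + n = 2 \left(-6\right) 2164 - 102 = \left(-12\right) 2164 - 102 = -25968 - 102 = -26070$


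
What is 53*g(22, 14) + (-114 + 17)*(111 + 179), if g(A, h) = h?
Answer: -27388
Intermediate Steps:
53*g(22, 14) + (-114 + 17)*(111 + 179) = 53*14 + (-114 + 17)*(111 + 179) = 742 - 97*290 = 742 - 28130 = -27388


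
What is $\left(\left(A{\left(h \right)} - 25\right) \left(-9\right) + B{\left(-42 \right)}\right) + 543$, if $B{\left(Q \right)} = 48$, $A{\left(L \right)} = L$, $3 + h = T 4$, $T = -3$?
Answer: $951$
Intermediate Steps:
$h = -15$ ($h = -3 - 12 = -15$)
$\left(\left(A{\left(h \right)} - 25\right) \left(-9\right) + B{\left(-42 \right)}\right) + 543 = \left(\left(-15 - 25\right) \left(-9\right) + 48\right) + 543 = \left(\left(-40\right) \left(-9\right) + 48\right) + 543 = \left(360 + 48\right) + 543 = 408 + 543 = 951$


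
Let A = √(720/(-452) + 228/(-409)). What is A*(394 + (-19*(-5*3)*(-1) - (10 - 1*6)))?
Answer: 210*I*√1148307582/46217 ≈ 153.97*I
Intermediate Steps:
A = 2*I*√1148307582/46217 (A = √(720*(-1/452) + 228*(-1/409)) = √(-180/113 - 228/409) = √(-99384/46217) = 2*I*√1148307582/46217 ≈ 1.4664*I)
A*(394 + (-19*(-5*3)*(-1) - (10 - 1*6))) = (2*I*√1148307582/46217)*(394 + (-19*(-5*3)*(-1) - (10 - 1*6))) = (2*I*√1148307582/46217)*(394 + (-(-285)*(-1) - (10 - 6))) = (2*I*√1148307582/46217)*(394 + (-19*15 - 1*4)) = (2*I*√1148307582/46217)*(394 + (-285 - 4)) = (2*I*√1148307582/46217)*(394 - 289) = (2*I*√1148307582/46217)*105 = 210*I*√1148307582/46217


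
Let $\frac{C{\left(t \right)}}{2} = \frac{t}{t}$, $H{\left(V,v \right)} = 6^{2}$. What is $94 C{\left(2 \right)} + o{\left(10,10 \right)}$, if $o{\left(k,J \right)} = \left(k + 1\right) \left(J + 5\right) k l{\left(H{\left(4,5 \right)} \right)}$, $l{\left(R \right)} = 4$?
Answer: $6788$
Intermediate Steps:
$H{\left(V,v \right)} = 36$
$C{\left(t \right)} = 2$ ($C{\left(t \right)} = 2 \frac{t}{t} = 2 \cdot 1 = 2$)
$o{\left(k,J \right)} = 4 k \left(1 + k\right) \left(5 + J\right)$ ($o{\left(k,J \right)} = \left(k + 1\right) \left(J + 5\right) k 4 = \left(1 + k\right) \left(5 + J\right) k 4 = k \left(1 + k\right) \left(5 + J\right) 4 = 4 k \left(1 + k\right) \left(5 + J\right)$)
$94 C{\left(2 \right)} + o{\left(10,10 \right)} = 94 \cdot 2 + 4 \cdot 10 \left(5 + 10 + 5 \cdot 10 + 10 \cdot 10\right) = 188 + 4 \cdot 10 \left(5 + 10 + 50 + 100\right) = 188 + 4 \cdot 10 \cdot 165 = 188 + 6600 = 6788$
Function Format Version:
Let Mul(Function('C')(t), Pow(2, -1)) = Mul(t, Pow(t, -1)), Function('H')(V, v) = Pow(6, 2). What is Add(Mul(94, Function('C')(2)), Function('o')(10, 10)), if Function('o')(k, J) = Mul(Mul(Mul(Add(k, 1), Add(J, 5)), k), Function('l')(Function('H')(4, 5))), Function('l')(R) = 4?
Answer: 6788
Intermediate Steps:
Function('H')(V, v) = 36
Function('C')(t) = 2 (Function('C')(t) = Mul(2, Mul(t, Pow(t, -1))) = Mul(2, 1) = 2)
Function('o')(k, J) = Mul(4, k, Add(1, k), Add(5, J)) (Function('o')(k, J) = Mul(Mul(Mul(Add(k, 1), Add(J, 5)), k), 4) = Mul(Mul(Mul(Add(1, k), Add(5, J)), k), 4) = Mul(Mul(k, Add(1, k), Add(5, J)), 4) = Mul(4, k, Add(1, k), Add(5, J)))
Add(Mul(94, Function('C')(2)), Function('o')(10, 10)) = Add(Mul(94, 2), Mul(4, 10, Add(5, 10, Mul(5, 10), Mul(10, 10)))) = Add(188, Mul(4, 10, Add(5, 10, 50, 100))) = Add(188, Mul(4, 10, 165)) = Add(188, 6600) = 6788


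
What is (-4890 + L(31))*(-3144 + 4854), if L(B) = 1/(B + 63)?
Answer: -393008445/47 ≈ -8.3619e+6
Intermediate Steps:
L(B) = 1/(63 + B)
(-4890 + L(31))*(-3144 + 4854) = (-4890 + 1/(63 + 31))*(-3144 + 4854) = (-4890 + 1/94)*1710 = -459659/94*1710 = -393008445/47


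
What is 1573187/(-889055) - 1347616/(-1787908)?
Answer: -403652219979/397387136735 ≈ -1.0158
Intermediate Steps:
1573187/(-889055) - 1347616/(-1787908) = 1573187*(-1/889055) - 1347616*(-1/1787908) = -1573187/889055 + 336904/446977 = -403652219979/397387136735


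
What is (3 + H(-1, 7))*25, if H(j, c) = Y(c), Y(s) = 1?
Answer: 100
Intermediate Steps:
H(j, c) = 1
(3 + H(-1, 7))*25 = (3 + 1)*25 = 4*25 = 100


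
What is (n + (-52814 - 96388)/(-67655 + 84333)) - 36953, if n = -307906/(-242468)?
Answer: -37366146820245/1010970326 ≈ -36961.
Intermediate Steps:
n = 153953/121234 (n = -307906*(-1/242468) = 153953/121234 ≈ 1.2699)
(n + (-52814 - 96388)/(-67655 + 84333)) - 36953 = (153953/121234 + (-52814 - 96388)/(-67655 + 84333)) - 36953 = (153953/121234 - 149202/16678) - 36953 = (153953/121234 - 149202*1/16678) - 36953 = (153953/121234 - 74601/8339) - 36953 = -7760363567/1010970326 - 36953 = -37366146820245/1010970326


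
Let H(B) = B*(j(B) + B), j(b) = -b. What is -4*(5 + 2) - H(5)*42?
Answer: -28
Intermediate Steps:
H(B) = 0 (H(B) = B*(-B + B) = B*0 = 0)
-4*(5 + 2) - H(5)*42 = -4*(5 + 2) - 1*0*42 = -4*7 + 0*42 = -28 + 0 = -28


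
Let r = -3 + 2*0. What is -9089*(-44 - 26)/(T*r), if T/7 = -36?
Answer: 45445/54 ≈ 841.57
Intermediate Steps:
T = -252 (T = 7*(-36) = -252)
r = -3 (r = -3 + 0 = -3)
-9089*(-44 - 26)/(T*r) = -9089/(-3/(-44 - 26)*(-252)) = -9089/(-3/(-70)*(-252)) = -9089/(-3*(-1/70)*(-252)) = -9089/((3/70)*(-252)) = -9089/(-54/5) = -9089*(-5/54) = 45445/54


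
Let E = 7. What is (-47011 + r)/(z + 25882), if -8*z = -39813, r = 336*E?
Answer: -357272/246869 ≈ -1.4472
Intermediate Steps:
r = 2352 (r = 336*7 = 2352)
z = 39813/8 (z = -⅛*(-39813) = 39813/8 ≈ 4976.6)
(-47011 + r)/(z + 25882) = (-47011 + 2352)/(39813/8 + 25882) = -44659/246869/8 = -44659*8/246869 = -357272/246869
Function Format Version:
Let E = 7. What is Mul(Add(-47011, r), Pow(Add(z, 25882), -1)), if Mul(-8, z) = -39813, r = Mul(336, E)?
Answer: Rational(-357272, 246869) ≈ -1.4472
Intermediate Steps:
r = 2352 (r = Mul(336, 7) = 2352)
z = Rational(39813, 8) (z = Mul(Rational(-1, 8), -39813) = Rational(39813, 8) ≈ 4976.6)
Mul(Add(-47011, r), Pow(Add(z, 25882), -1)) = Mul(Add(-47011, 2352), Pow(Add(Rational(39813, 8), 25882), -1)) = Mul(-44659, Pow(Rational(246869, 8), -1)) = Mul(-44659, Rational(8, 246869)) = Rational(-357272, 246869)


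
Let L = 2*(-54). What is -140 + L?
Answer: -248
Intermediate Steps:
L = -108
-140 + L = -140 - 108 = -248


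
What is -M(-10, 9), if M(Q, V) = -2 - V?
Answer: 11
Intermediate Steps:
-M(-10, 9) = -(-2 - 1*9) = -(-2 - 9) = -1*(-11) = 11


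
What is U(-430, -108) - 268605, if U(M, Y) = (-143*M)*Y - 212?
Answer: -6909737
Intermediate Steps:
U(M, Y) = -212 - 143*M*Y (U(M, Y) = -143*M*Y - 212 = -212 - 143*M*Y)
U(-430, -108) - 268605 = (-212 - 143*(-430)*(-108)) - 268605 = (-212 - 6640920) - 268605 = -6641132 - 268605 = -6909737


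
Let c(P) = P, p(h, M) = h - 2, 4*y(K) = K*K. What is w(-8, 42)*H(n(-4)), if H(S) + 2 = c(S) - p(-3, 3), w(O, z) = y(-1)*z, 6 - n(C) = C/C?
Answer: 84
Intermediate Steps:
y(K) = K**2/4 (y(K) = (K*K)/4 = K**2/4)
n(C) = 5 (n(C) = 6 - C/C = 6 - 1*1 = 6 - 1 = 5)
p(h, M) = -2 + h
w(O, z) = z/4 (w(O, z) = ((1/4)*(-1)**2)*z = ((1/4)*1)*z = z/4)
H(S) = 3 + S (H(S) = -2 + (S - (-2 - 3)) = -2 + (S - 1*(-5)) = -2 + (S + 5) = -2 + (5 + S) = 3 + S)
w(-8, 42)*H(n(-4)) = ((1/4)*42)*(3 + 5) = (21/2)*8 = 84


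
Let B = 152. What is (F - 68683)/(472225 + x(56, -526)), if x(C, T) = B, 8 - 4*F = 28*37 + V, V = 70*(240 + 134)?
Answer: -75485/472377 ≈ -0.15980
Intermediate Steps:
V = 26180 (V = 70*374 = 26180)
F = -6802 (F = 2 - (28*37 + 26180)/4 = 2 - (1036 + 26180)/4 = 2 - ¼*27216 = 2 - 6804 = -6802)
x(C, T) = 152
(F - 68683)/(472225 + x(56, -526)) = (-6802 - 68683)/(472225 + 152) = -75485/472377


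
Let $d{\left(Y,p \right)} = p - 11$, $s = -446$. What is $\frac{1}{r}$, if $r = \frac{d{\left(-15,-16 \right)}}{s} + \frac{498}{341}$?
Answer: $\frac{152086}{231315} \approx 0.65748$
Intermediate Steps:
$d{\left(Y,p \right)} = -11 + p$
$r = \frac{231315}{152086}$ ($r = \frac{-11 - 16}{-446} + \frac{498}{341} = \left(-27\right) \left(- \frac{1}{446}\right) + 498 \cdot \frac{1}{341} = \frac{27}{446} + \frac{498}{341} = \frac{231315}{152086} \approx 1.5209$)
$\frac{1}{r} = \frac{1}{\frac{231315}{152086}} = \frac{152086}{231315}$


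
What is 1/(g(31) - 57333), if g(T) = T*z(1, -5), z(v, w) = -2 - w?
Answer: -1/57240 ≈ -1.7470e-5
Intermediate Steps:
g(T) = 3*T (g(T) = T*(-2 - 1*(-5)) = T*(-2 + 5) = T*3 = 3*T)
1/(g(31) - 57333) = 1/(3*31 - 57333) = 1/(93 - 57333) = 1/(-57240) = -1/57240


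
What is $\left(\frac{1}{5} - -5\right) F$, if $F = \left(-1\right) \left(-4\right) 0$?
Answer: $0$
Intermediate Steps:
$F = 0$ ($F = 4 \cdot 0 = 0$)
$\left(\frac{1}{5} - -5\right) F = \left(\frac{1}{5} - -5\right) 0 = \left(\frac{1}{5} + 5\right) 0 = \frac{26}{5} \cdot 0 = 0$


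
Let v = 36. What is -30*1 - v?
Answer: -66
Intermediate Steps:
-30*1 - v = -30*1 - 1*36 = -30 - 36 = -66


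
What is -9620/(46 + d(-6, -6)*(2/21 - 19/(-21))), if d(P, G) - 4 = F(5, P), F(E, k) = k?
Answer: -2405/11 ≈ -218.64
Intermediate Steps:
d(P, G) = 4 + P
-9620/(46 + d(-6, -6)*(2/21 - 19/(-21))) = -9620/(46 + (4 - 6)*(2/21 - 19/(-21))) = -9620/(46 - 2*(2*(1/21) - 19*(-1/21))) = -9620/(46 - 2*(2/21 + 19/21)) = -9620/(46 - 2*1) = -9620/(46 - 2) = -9620/44 = -9620*1/44 = -2405/11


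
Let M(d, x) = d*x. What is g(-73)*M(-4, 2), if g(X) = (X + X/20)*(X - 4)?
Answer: -236082/5 ≈ -47216.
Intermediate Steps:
g(X) = 21*X*(-4 + X)/20 (g(X) = (X + X*(1/20))*(-4 + X) = (X + X/20)*(-4 + X) = (21*X/20)*(-4 + X) = 21*X*(-4 + X)/20)
g(-73)*M(-4, 2) = ((21/20)*(-73)*(-4 - 73))*(-4*2) = ((21/20)*(-73)*(-77))*(-8) = (118041/20)*(-8) = -236082/5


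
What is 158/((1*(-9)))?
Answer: -158/9 ≈ -17.556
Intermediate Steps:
158/((1*(-9))) = 158/(-9) = 158*(-⅑) = -158/9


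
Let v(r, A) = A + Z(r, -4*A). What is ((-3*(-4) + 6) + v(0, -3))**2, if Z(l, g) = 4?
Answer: 361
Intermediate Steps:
v(r, A) = 4 + A (v(r, A) = A + 4 = 4 + A)
((-3*(-4) + 6) + v(0, -3))**2 = ((-3*(-4) + 6) + (4 - 3))**2 = ((12 + 6) + 1)**2 = (18 + 1)**2 = 19**2 = 361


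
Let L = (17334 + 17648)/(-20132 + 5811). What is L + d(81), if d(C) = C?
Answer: 1125019/14321 ≈ 78.557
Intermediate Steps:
L = -34982/14321 (L = 34982/(-14321) = 34982*(-1/14321) = -34982/14321 ≈ -2.4427)
L + d(81) = -34982/14321 + 81 = 1125019/14321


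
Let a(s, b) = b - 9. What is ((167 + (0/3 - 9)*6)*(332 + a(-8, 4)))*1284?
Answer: 47445084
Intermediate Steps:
a(s, b) = -9 + b
((167 + (0/3 - 9)*6)*(332 + a(-8, 4)))*1284 = ((167 + (0/3 - 9)*6)*(332 + (-9 + 4)))*1284 = ((167 + (0*(⅓) - 9)*6)*(332 - 5))*1284 = ((167 + (0 - 9)*6)*327)*1284 = ((167 - 9*6)*327)*1284 = ((167 - 54)*327)*1284 = (113*327)*1284 = 36951*1284 = 47445084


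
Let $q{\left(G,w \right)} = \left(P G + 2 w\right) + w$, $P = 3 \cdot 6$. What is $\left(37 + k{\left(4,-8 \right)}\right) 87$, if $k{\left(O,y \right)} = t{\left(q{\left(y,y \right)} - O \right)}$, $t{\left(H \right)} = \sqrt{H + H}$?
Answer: $3219 + 174 i \sqrt{86} \approx 3219.0 + 1613.6 i$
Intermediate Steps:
$P = 18$
$q{\left(G,w \right)} = 3 w + 18 G$ ($q{\left(G,w \right)} = \left(18 G + 2 w\right) + w = \left(2 w + 18 G\right) + w = 3 w + 18 G$)
$t{\left(H \right)} = \sqrt{2} \sqrt{H}$ ($t{\left(H \right)} = \sqrt{2 H} = \sqrt{2} \sqrt{H}$)
$k{\left(O,y \right)} = \sqrt{2} \sqrt{- O + 21 y}$ ($k{\left(O,y \right)} = \sqrt{2} \sqrt{\left(3 y + 18 y\right) - O} = \sqrt{2} \sqrt{21 y - O} = \sqrt{2} \sqrt{- O + 21 y}$)
$\left(37 + k{\left(4,-8 \right)}\right) 87 = \left(37 + \sqrt{\left(-2\right) 4 + 42 \left(-8\right)}\right) 87 = \left(37 + \sqrt{-8 - 336}\right) 87 = \left(37 + \sqrt{-344}\right) 87 = \left(37 + 2 i \sqrt{86}\right) 87 = 3219 + 174 i \sqrt{86}$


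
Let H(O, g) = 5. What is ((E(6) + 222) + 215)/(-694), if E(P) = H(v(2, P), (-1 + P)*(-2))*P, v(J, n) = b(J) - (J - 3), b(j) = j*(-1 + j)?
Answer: -467/694 ≈ -0.67291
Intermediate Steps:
v(J, n) = 3 - J + J*(-1 + J) (v(J, n) = J*(-1 + J) - (J - 3) = J*(-1 + J) - (-3 + J) = J*(-1 + J) + (3 - J) = 3 - J + J*(-1 + J))
E(P) = 5*P
((E(6) + 222) + 215)/(-694) = ((5*6 + 222) + 215)/(-694) = ((30 + 222) + 215)*(-1/694) = (252 + 215)*(-1/694) = 467*(-1/694) = -467/694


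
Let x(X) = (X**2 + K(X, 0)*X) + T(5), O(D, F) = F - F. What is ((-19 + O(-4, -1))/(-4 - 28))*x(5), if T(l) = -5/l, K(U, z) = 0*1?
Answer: 57/4 ≈ 14.250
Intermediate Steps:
K(U, z) = 0
O(D, F) = 0
x(X) = -1 + X**2 (x(X) = (X**2 + 0*X) - 5/5 = (X**2 + 0) - 5*1/5 = X**2 - 1 = -1 + X**2)
((-19 + O(-4, -1))/(-4 - 28))*x(5) = ((-19 + 0)/(-4 - 28))*(-1 + 5**2) = (-19/(-32))*(-1 + 25) = -19*(-1/32)*24 = (19/32)*24 = 57/4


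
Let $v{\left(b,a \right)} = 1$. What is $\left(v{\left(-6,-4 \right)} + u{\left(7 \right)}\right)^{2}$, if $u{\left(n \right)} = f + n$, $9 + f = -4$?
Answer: $25$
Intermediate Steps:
$f = -13$ ($f = -9 - 4 = -13$)
$u{\left(n \right)} = -13 + n$
$\left(v{\left(-6,-4 \right)} + u{\left(7 \right)}\right)^{2} = \left(1 + \left(-13 + 7\right)\right)^{2} = \left(1 - 6\right)^{2} = \left(-5\right)^{2} = 25$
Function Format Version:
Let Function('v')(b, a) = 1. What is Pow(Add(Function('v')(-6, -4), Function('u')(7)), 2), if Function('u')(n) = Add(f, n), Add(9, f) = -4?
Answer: 25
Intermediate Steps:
f = -13 (f = Add(-9, -4) = -13)
Function('u')(n) = Add(-13, n)
Pow(Add(Function('v')(-6, -4), Function('u')(7)), 2) = Pow(Add(1, Add(-13, 7)), 2) = Pow(Add(1, -6), 2) = Pow(-5, 2) = 25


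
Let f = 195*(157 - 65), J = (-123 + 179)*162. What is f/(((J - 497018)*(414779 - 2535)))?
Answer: -4485/50288202706 ≈ -8.9186e-8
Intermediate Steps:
J = 9072 (J = 56*162 = 9072)
f = 17940 (f = 195*92 = 17940)
f/(((J - 497018)*(414779 - 2535))) = 17940/(((9072 - 497018)*(414779 - 2535))) = 17940/((-487946*412244)) = 17940/(-201152810824) = 17940*(-1/201152810824) = -4485/50288202706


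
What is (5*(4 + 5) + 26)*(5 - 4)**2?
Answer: 71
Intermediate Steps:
(5*(4 + 5) + 26)*(5 - 4)**2 = (5*9 + 26)*1**2 = (45 + 26)*1 = 71*1 = 71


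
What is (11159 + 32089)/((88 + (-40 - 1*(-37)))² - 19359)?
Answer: -21624/6067 ≈ -3.5642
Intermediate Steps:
(11159 + 32089)/((88 + (-40 - 1*(-37)))² - 19359) = 43248/((88 + (-40 + 37))² - 19359) = 43248/((88 - 3)² - 19359) = 43248/(85² - 19359) = 43248/(7225 - 19359) = 43248/(-12134) = 43248*(-1/12134) = -21624/6067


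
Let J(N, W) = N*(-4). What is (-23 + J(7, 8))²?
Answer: 2601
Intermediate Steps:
J(N, W) = -4*N
(-23 + J(7, 8))² = (-23 - 4*7)² = (-23 - 28)² = (-51)² = 2601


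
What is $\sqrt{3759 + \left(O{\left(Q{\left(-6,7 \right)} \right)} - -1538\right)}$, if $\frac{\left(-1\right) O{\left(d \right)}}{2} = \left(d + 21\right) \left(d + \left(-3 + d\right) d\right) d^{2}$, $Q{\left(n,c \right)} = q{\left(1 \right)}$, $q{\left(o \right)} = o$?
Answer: $7 \sqrt{109} \approx 73.082$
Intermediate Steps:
$Q{\left(n,c \right)} = 1$
$O{\left(d \right)} = - 2 d^{2} \left(21 + d\right) \left(d + d \left(-3 + d\right)\right)$ ($O{\left(d \right)} = - 2 \left(d + 21\right) \left(d + \left(-3 + d\right) d\right) d^{2} = - 2 \left(21 + d\right) \left(d + d \left(-3 + d\right)\right) d^{2} = - 2 d^{2} \left(21 + d\right) \left(d + d \left(-3 + d\right)\right)$)
$\sqrt{3759 + \left(O{\left(Q{\left(-6,7 \right)} \right)} - -1538\right)} = \sqrt{3759 + \left(2 \cdot 1^{3} \left(42 - 1^{2} - 19\right) - -1538\right)} = \sqrt{3759 + \left(2 \cdot 1 \left(42 - 1 - 19\right) + 1538\right)} = \sqrt{3759 + \left(2 \cdot 1 \cdot 22 + 1538\right)} = \sqrt{3759 + \left(44 + 1538\right)} = \sqrt{3759 + 1582} = \sqrt{5341} = 7 \sqrt{109}$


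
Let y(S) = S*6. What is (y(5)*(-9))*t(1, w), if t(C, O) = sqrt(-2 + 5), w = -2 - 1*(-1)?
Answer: -270*sqrt(3) ≈ -467.65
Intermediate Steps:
y(S) = 6*S
w = -1 (w = -2 + 1 = -1)
t(C, O) = sqrt(3)
(y(5)*(-9))*t(1, w) = ((6*5)*(-9))*sqrt(3) = (30*(-9))*sqrt(3) = -270*sqrt(3)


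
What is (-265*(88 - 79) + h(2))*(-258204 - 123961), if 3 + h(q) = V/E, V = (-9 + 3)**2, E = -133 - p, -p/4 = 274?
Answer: 97647743480/107 ≈ 9.1260e+8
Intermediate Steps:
p = -1096 (p = -4*274 = -1096)
E = 963 (E = -133 - 1*(-1096) = -133 + 1096 = 963)
V = 36 (V = (-6)**2 = 36)
h(q) = -317/107 (h(q) = -3 + 36/963 = -3 + 36*(1/963) = -3 + 4/107 = -317/107)
(-265*(88 - 79) + h(2))*(-258204 - 123961) = (-265*(88 - 79) - 317/107)*(-258204 - 123961) = (-265*9 - 317/107)*(-382165) = (-2385 - 317/107)*(-382165) = -255512/107*(-382165) = 97647743480/107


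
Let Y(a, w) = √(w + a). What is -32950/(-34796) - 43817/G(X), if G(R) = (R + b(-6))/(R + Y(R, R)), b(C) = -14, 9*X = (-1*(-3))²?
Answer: 762542341/226174 + 43817*√2/13 ≈ 8138.1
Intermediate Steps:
Y(a, w) = √(a + w)
X = 1 (X = (-1*(-3))²/9 = (⅑)*3² = (⅑)*9 = 1)
G(R) = (-14 + R)/(R + √2*√R) (G(R) = (R - 14)/(R + √(R + R)) = (-14 + R)/(R + √(2*R)) = (-14 + R)/(R + √2*√R))
-32950/(-34796) - 43817/G(X) = -32950/(-34796) - 43817*(1 + √2*√1)/(-14 + 1) = -32950*(-1/34796) - (-43817/13 - 43817*√2/13) = 16475/17398 - (-43817/13 - 43817*√2/13) = 16475/17398 - 43817*(-1/13 - √2/13) = 16475/17398 + (43817/13 + 43817*√2/13) = 762542341/226174 + 43817*√2/13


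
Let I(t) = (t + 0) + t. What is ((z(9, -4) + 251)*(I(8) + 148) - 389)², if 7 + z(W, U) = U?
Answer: 1518738841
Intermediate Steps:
I(t) = 2*t (I(t) = t + t = 2*t)
z(W, U) = -7 + U
((z(9, -4) + 251)*(I(8) + 148) - 389)² = (((-7 - 4) + 251)*(2*8 + 148) - 389)² = ((-11 + 251)*(16 + 148) - 389)² = (240*164 - 389)² = (39360 - 389)² = 38971² = 1518738841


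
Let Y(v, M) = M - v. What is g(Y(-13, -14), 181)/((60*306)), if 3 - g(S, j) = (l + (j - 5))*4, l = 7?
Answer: -27/680 ≈ -0.039706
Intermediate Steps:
g(S, j) = -5 - 4*j (g(S, j) = 3 - (7 + (j - 5))*4 = 3 - (7 + (-5 + j))*4 = 3 - (2 + j)*4 = 3 - (8 + 4*j) = 3 + (-8 - 4*j) = -5 - 4*j)
g(Y(-13, -14), 181)/((60*306)) = (-5 - 4*181)/((60*306)) = (-5 - 724)/18360 = -729*1/18360 = -27/680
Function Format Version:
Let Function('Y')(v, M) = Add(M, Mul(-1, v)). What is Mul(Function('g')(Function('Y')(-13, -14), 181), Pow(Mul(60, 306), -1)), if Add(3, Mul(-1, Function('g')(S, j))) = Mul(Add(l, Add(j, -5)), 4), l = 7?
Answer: Rational(-27, 680) ≈ -0.039706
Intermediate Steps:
Function('g')(S, j) = Add(-5, Mul(-4, j)) (Function('g')(S, j) = Add(3, Mul(-1, Mul(Add(7, Add(j, -5)), 4))) = Add(3, Mul(-1, Mul(Add(7, Add(-5, j)), 4))) = Add(3, Mul(-1, Mul(Add(2, j), 4))) = Add(3, Mul(-1, Add(8, Mul(4, j)))) = Add(3, Add(-8, Mul(-4, j))) = Add(-5, Mul(-4, j)))
Mul(Function('g')(Function('Y')(-13, -14), 181), Pow(Mul(60, 306), -1)) = Mul(Add(-5, Mul(-4, 181)), Pow(Mul(60, 306), -1)) = Mul(Add(-5, -724), Pow(18360, -1)) = Mul(-729, Rational(1, 18360)) = Rational(-27, 680)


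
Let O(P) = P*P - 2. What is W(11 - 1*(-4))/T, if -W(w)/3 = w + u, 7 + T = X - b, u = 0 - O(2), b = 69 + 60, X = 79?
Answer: 13/19 ≈ 0.68421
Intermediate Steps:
O(P) = -2 + P² (O(P) = P² - 2 = -2 + P²)
b = 129
u = -2 (u = 0 - (-2 + 2²) = 0 - (-2 + 4) = 0 - 1*2 = 0 - 2 = -2)
T = -57 (T = -7 + (79 - 1*129) = -7 + (79 - 129) = -7 - 50 = -57)
W(w) = 6 - 3*w (W(w) = -3*(w - 2) = -3*(-2 + w) = 6 - 3*w)
W(11 - 1*(-4))/T = (6 - 3*(11 - 1*(-4)))/(-57) = (6 - 3*(11 + 4))*(-1/57) = (6 - 3*15)*(-1/57) = (6 - 45)*(-1/57) = -39*(-1/57) = 13/19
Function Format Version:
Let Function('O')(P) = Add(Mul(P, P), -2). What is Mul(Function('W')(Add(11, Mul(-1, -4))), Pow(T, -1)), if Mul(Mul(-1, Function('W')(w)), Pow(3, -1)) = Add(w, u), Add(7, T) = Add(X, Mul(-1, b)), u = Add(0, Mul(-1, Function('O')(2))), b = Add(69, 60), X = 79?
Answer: Rational(13, 19) ≈ 0.68421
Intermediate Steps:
Function('O')(P) = Add(-2, Pow(P, 2)) (Function('O')(P) = Add(Pow(P, 2), -2) = Add(-2, Pow(P, 2)))
b = 129
u = -2 (u = Add(0, Mul(-1, Add(-2, Pow(2, 2)))) = Add(0, Mul(-1, Add(-2, 4))) = Add(0, Mul(-1, 2)) = Add(0, -2) = -2)
T = -57 (T = Add(-7, Add(79, Mul(-1, 129))) = Add(-7, Add(79, -129)) = Add(-7, -50) = -57)
Function('W')(w) = Add(6, Mul(-3, w)) (Function('W')(w) = Mul(-3, Add(w, -2)) = Mul(-3, Add(-2, w)) = Add(6, Mul(-3, w)))
Mul(Function('W')(Add(11, Mul(-1, -4))), Pow(T, -1)) = Mul(Add(6, Mul(-3, Add(11, Mul(-1, -4)))), Pow(-57, -1)) = Mul(Add(6, Mul(-3, Add(11, 4))), Rational(-1, 57)) = Mul(Add(6, Mul(-3, 15)), Rational(-1, 57)) = Mul(Add(6, -45), Rational(-1, 57)) = Mul(-39, Rational(-1, 57)) = Rational(13, 19)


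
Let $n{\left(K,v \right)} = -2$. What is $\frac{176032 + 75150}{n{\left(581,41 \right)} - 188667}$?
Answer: $- \frac{251182}{188669} \approx -1.3313$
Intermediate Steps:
$\frac{176032 + 75150}{n{\left(581,41 \right)} - 188667} = \frac{176032 + 75150}{-2 - 188667} = \frac{251182}{-188669} = 251182 \left(- \frac{1}{188669}\right) = - \frac{251182}{188669}$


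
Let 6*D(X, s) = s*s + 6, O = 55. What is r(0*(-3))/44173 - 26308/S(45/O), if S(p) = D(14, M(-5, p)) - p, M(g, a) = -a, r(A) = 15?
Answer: -281228993663/3136283 ≈ -89670.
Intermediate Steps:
D(X, s) = 1 + s**2/6 (D(X, s) = (s*s + 6)/6 = (s**2 + 6)/6 = (6 + s**2)/6 = 1 + s**2/6)
S(p) = 1 - p + p**2/6 (S(p) = (1 + (-p)**2/6) - p = (1 + p**2/6) - p = 1 - p + p**2/6)
r(0*(-3))/44173 - 26308/S(45/O) = 15/44173 - 26308/(1 - 45/55 + (45/55)**2/6) = 15*(1/44173) - 26308/(1 - 45/55 + (45*(1/55))**2/6) = 15/44173 - 26308/(1 - 1*9/11 + (9/11)**2/6) = 15/44173 - 26308/(1 - 9/11 + (1/6)*(81/121)) = 15/44173 - 26308/(1 - 9/11 + 27/242) = 15/44173 - 26308/71/242 = 15/44173 - 26308*242/71 = 15/44173 - 6366536/71 = -281228993663/3136283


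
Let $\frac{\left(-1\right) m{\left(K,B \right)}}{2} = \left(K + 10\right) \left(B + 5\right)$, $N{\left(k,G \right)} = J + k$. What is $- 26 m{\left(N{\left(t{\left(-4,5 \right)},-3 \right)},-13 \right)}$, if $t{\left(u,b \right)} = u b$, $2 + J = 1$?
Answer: $4576$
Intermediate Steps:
$J = -1$ ($J = -2 + 1 = -1$)
$t{\left(u,b \right)} = b u$
$N{\left(k,G \right)} = -1 + k$
$m{\left(K,B \right)} = - 2 \left(5 + B\right) \left(10 + K\right)$ ($m{\left(K,B \right)} = - 2 \left(K + 10\right) \left(B + 5\right) = - 2 \left(10 + K\right) \left(5 + B\right) = - 2 \left(5 + B\right) \left(10 + K\right)$)
$- 26 m{\left(N{\left(t{\left(-4,5 \right)},-3 \right)},-13 \right)} = - 26 \left(-100 - -260 - 10 \left(-1 + 5 \left(-4\right)\right) - - 26 \left(-1 + 5 \left(-4\right)\right)\right) = - 26 \left(-100 + 260 - 10 \left(-1 - 20\right) - - 26 \left(-1 - 20\right)\right) = - 26 \left(-100 + 260 - -210 - \left(-26\right) \left(-21\right)\right) = - 26 \left(-100 + 260 + 210 - 546\right) = \left(-26\right) \left(-176\right) = 4576$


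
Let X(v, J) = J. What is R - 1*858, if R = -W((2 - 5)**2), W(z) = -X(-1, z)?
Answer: -849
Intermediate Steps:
W(z) = -z
R = 9 (R = -(-1)*(2 - 5)**2 = -(-1)*(-3)**2 = -(-1)*9 = -1*(-9) = 9)
R - 1*858 = 9 - 1*858 = 9 - 858 = -849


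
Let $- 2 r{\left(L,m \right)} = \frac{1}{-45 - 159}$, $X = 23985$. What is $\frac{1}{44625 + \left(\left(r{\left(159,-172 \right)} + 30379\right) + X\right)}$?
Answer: $\frac{408}{40387513} \approx 1.0102 \cdot 10^{-5}$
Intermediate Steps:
$r{\left(L,m \right)} = \frac{1}{408}$ ($r{\left(L,m \right)} = - \frac{1}{2 \left(-45 - 159\right)} = - \frac{1}{2 \left(-204\right)} = \left(- \frac{1}{2}\right) \left(- \frac{1}{204}\right) = \frac{1}{408}$)
$\frac{1}{44625 + \left(\left(r{\left(159,-172 \right)} + 30379\right) + X\right)} = \frac{1}{44625 + \left(\left(\frac{1}{408} + 30379\right) + 23985\right)} = \frac{1}{44625 + \left(\frac{12394633}{408} + 23985\right)} = \frac{1}{44625 + \frac{22180513}{408}} = \frac{1}{\frac{40387513}{408}} = \frac{408}{40387513}$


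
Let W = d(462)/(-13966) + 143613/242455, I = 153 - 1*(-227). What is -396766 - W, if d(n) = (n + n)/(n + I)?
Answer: -282807146631482444/712779634565 ≈ -3.9677e+5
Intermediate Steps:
I = 380 (I = 153 + 227 = 380)
d(n) = 2*n/(380 + n) (d(n) = (n + n)/(n + 380) = (2*n)/(380 + n) = 2*n/(380 + n))
W = 422143665654/712779634565 (W = (2*462/(380 + 462))/(-13966) + 143613/242455 = (2*462/842)*(-1/13966) + 143613*(1/242455) = (2*462*(1/842))*(-1/13966) + 143613/242455 = (462/421)*(-1/13966) + 143613/242455 = -231/2939843 + 143613/242455 = 422143665654/712779634565 ≈ 0.59225)
-396766 - W = -396766 - 1*422143665654/712779634565 = -396766 - 422143665654/712779634565 = -282807146631482444/712779634565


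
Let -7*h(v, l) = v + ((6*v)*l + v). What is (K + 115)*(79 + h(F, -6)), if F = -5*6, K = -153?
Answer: 17746/7 ≈ 2535.1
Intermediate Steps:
F = -30
h(v, l) = -2*v/7 - 6*l*v/7 (h(v, l) = -(v + ((6*v)*l + v))/7 = -(v + (6*l*v + v))/7 = -(v + (v + 6*l*v))/7 = -(2*v + 6*l*v)/7 = -2*v/7 - 6*l*v/7)
(K + 115)*(79 + h(F, -6)) = (-153 + 115)*(79 - 2/7*(-30)*(1 + 3*(-6))) = -38*(79 - 2/7*(-30)*(1 - 18)) = -38*(79 - 2/7*(-30)*(-17)) = -38*(79 - 1020/7) = -38*(-467/7) = 17746/7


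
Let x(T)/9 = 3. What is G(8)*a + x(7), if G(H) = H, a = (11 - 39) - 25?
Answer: -397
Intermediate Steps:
a = -53 (a = -28 - 25 = -53)
x(T) = 27 (x(T) = 9*3 = 27)
G(8)*a + x(7) = 8*(-53) + 27 = -424 + 27 = -397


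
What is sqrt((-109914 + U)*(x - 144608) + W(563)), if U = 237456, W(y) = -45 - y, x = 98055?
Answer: I*sqrt(5937463334) ≈ 77055.0*I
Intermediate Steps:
sqrt((-109914 + U)*(x - 144608) + W(563)) = sqrt((-109914 + 237456)*(98055 - 144608) + (-45 - 1*563)) = sqrt(127542*(-46553) + (-45 - 563)) = sqrt(-5937462726 - 608) = sqrt(-5937463334) = I*sqrt(5937463334)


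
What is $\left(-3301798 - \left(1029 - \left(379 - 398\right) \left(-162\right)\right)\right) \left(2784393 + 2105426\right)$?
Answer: $-16135175355431$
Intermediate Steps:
$\left(-3301798 - \left(1029 - \left(379 - 398\right) \left(-162\right)\right)\right) \left(2784393 + 2105426\right) = \left(-3301798 - -2049\right) 4889819 = \left(-3301798 + \left(3078 - 1029\right)\right) 4889819 = \left(-3301798 + 2049\right) 4889819 = \left(-3299749\right) 4889819 = -16135175355431$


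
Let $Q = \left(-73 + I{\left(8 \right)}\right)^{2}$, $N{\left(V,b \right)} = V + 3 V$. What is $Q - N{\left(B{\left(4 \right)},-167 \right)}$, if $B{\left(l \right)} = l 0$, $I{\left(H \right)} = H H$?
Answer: $81$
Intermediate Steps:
$I{\left(H \right)} = H^{2}$
$B{\left(l \right)} = 0$
$N{\left(V,b \right)} = 4 V$
$Q = 81$ ($Q = \left(-73 + 8^{2}\right)^{2} = \left(-73 + 64\right)^{2} = \left(-9\right)^{2} = 81$)
$Q - N{\left(B{\left(4 \right)},-167 \right)} = 81 - 4 \cdot 0 = 81 - 0 = 81 + 0 = 81$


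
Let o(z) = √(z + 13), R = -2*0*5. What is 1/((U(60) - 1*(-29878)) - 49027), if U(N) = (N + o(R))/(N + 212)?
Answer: -83335488/1595772876883 - 16*√13/1595772876883 ≈ -5.2223e-5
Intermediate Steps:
R = 0 (R = 0*5 = 0)
o(z) = √(13 + z)
U(N) = (N + √13)/(212 + N) (U(N) = (N + √(13 + 0))/(N + 212) = (N + √13)/(212 + N))
1/((U(60) - 1*(-29878)) - 49027) = 1/(((60 + √13)/(212 + 60) - 1*(-29878)) - 49027) = 1/(((60 + √13)/272 + 29878) - 49027) = 1/(((15/68 + √13/272) + 29878) - 49027) = 1/((2031719/68 + √13/272) - 49027) = 1/(-1302117/68 + √13/272)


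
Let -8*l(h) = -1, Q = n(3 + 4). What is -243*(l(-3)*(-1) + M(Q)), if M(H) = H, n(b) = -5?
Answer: 9963/8 ≈ 1245.4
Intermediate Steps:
Q = -5
l(h) = 1/8 (l(h) = -1/8*(-1) = 1/8)
-243*(l(-3)*(-1) + M(Q)) = -243*((1/8)*(-1) - 5) = -243*(-1/8 - 5) = -243*(-41/8) = 9963/8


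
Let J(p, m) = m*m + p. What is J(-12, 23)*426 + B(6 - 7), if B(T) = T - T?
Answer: 220242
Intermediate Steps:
J(p, m) = p + m² (J(p, m) = m² + p = p + m²)
B(T) = 0
J(-12, 23)*426 + B(6 - 7) = (-12 + 23²)*426 + 0 = (-12 + 529)*426 + 0 = 517*426 + 0 = 220242 + 0 = 220242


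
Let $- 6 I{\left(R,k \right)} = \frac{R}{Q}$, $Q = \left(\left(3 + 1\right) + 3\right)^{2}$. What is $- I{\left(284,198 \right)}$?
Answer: $\frac{142}{147} \approx 0.96599$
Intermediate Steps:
$Q = 49$ ($Q = \left(4 + 3\right)^{2} = 7^{2} = 49$)
$I{\left(R,k \right)} = - \frac{R}{294}$ ($I{\left(R,k \right)} = - \frac{R \frac{1}{49}}{6} = - \frac{\frac{1}{49} R}{6} = - \frac{R}{294}$)
$- I{\left(284,198 \right)} = - \frac{\left(-1\right) 284}{294} = \left(-1\right) \left(- \frac{142}{147}\right) = \frac{142}{147}$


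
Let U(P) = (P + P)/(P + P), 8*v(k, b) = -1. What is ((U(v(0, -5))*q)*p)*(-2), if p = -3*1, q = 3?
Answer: 18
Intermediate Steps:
v(k, b) = -1/8 (v(k, b) = (1/8)*(-1) = -1/8)
U(P) = 1 (U(P) = (2*P)/((2*P)) = (2*P)*(1/(2*P)) = 1)
p = -3
((U(v(0, -5))*q)*p)*(-2) = ((1*3)*(-3))*(-2) = (3*(-3))*(-2) = -9*(-2) = 18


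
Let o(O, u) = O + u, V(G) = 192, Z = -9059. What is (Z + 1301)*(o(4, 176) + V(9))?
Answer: -2885976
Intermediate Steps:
(Z + 1301)*(o(4, 176) + V(9)) = (-9059 + 1301)*((4 + 176) + 192) = -7758*(180 + 192) = -7758*372 = -2885976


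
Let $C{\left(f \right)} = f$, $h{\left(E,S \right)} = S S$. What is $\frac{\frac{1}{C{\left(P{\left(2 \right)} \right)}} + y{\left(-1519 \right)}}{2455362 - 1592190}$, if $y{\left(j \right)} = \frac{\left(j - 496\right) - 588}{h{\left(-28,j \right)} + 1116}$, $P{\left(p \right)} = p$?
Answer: $\frac{255919}{442802824232} \approx 5.7795 \cdot 10^{-7}$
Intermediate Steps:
$h{\left(E,S \right)} = S^{2}$
$y{\left(j \right)} = \frac{-1084 + j}{1116 + j^{2}}$ ($y{\left(j \right)} = \frac{\left(j - 496\right) - 588}{j^{2} + 1116} = \frac{\left(j - 496\right) - 588}{1116 + j^{2}} = \frac{\left(-496 + j\right) - 588}{1116 + j^{2}} = \frac{-1084 + j}{1116 + j^{2}}$)
$\frac{\frac{1}{C{\left(P{\left(2 \right)} \right)}} + y{\left(-1519 \right)}}{2455362 - 1592190} = \frac{\frac{1}{2} + \frac{-1084 - 1519}{1116 + \left(-1519\right)^{2}}}{2455362 - 1592190} = \frac{\frac{1}{2} + \frac{1}{1116 + 2307361} \left(-2603\right)}{863172} = \left(\frac{1}{2} + \frac{1}{2308477} \left(-2603\right)\right) \frac{1}{863172} = \left(\frac{1}{2} - \frac{2603}{2308477}\right) \frac{1}{863172} = \frac{2303271}{4616954} \cdot \frac{1}{863172} = \frac{255919}{442802824232}$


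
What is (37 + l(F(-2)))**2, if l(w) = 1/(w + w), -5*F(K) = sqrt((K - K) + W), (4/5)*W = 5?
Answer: 1296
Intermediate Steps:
W = 25/4 (W = (5/4)*5 = 25/4 ≈ 6.2500)
F(K) = -1/2 (F(K) = -sqrt((K - K) + 25/4)/5 = -sqrt(0 + 25/4)/5 = -sqrt(25/4)/5 = -1/5*5/2 = -1/2)
l(w) = 1/(2*w)
(37 + l(F(-2)))**2 = (37 + 1/(2*(-1/2)))**2 = (37 + (1/2)*(-2))**2 = (37 - 1)**2 = 36**2 = 1296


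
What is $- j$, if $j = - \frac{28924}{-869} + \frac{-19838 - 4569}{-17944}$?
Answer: $- \frac{540221939}{15593336} \approx -34.644$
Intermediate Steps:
$j = \frac{540221939}{15593336}$ ($j = \left(-28924\right) \left(- \frac{1}{869}\right) - - \frac{24407}{17944} = \frac{28924}{869} + \frac{24407}{17944} = \frac{540221939}{15593336} \approx 34.644$)
$- j = \left(-1\right) \frac{540221939}{15593336} = - \frac{540221939}{15593336}$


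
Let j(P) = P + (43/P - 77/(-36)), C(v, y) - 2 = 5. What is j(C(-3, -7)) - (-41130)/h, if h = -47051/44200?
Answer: -457941198599/11856852 ≈ -38623.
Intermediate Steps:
C(v, y) = 7 (C(v, y) = 2 + 5 = 7)
j(P) = 77/36 + P + 43/P (j(P) = P + (43/P - 77*(-1/36)) = P + (43/P + 77/36) = P + (77/36 + 43/P) = 77/36 + P + 43/P)
h = -47051/44200 (h = -47051*1/44200 = -47051/44200 ≈ -1.0645)
j(C(-3, -7)) - (-41130)/h = (77/36 + 7 + 43/7) - (-41130)/(-47051/44200) = (77/36 + 7 + 43*(1/7)) - (-41130)*(-44200)/47051 = (77/36 + 7 + 43/7) - 1*1817946000/47051 = 3851/252 - 1817946000/47051 = -457941198599/11856852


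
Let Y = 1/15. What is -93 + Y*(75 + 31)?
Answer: -1289/15 ≈ -85.933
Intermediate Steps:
Y = 1/15 ≈ 0.066667
-93 + Y*(75 + 31) = -93 + (75 + 31)/15 = -93 + (1/15)*106 = -93 + 106/15 = -1289/15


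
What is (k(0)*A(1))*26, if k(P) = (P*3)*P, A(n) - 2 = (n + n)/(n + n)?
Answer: 0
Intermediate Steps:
A(n) = 3 (A(n) = 2 + (n + n)/(n + n) = 2 + (2*n)/((2*n)) = 2 + (2*n)*(1/(2*n)) = 2 + 1 = 3)
k(P) = 3*P² (k(P) = (3*P)*P = 3*P²)
(k(0)*A(1))*26 = ((3*0²)*3)*26 = ((3*0)*3)*26 = (0*3)*26 = 0*26 = 0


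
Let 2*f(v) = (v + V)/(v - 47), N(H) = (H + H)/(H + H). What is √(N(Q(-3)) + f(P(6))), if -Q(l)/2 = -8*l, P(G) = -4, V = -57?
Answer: √16626/102 ≈ 1.2641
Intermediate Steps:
Q(l) = 16*l (Q(l) = -(-16)*l = 16*l)
N(H) = 1 (N(H) = (2*H)/((2*H)) = (2*H)*(1/(2*H)) = 1)
f(v) = (-57 + v)/(2*(-47 + v)) (f(v) = ((v - 57)/(v - 47))/2 = ((-57 + v)/(-47 + v))/2 = (-57 + v)/(2*(-47 + v)))
√(N(Q(-3)) + f(P(6))) = √(1 + (-57 - 4)/(2*(-47 - 4))) = √(1 + (½)*(-61)/(-51)) = √(1 + (½)*(-1/51)*(-61)) = √(1 + 61/102) = √(163/102) = √16626/102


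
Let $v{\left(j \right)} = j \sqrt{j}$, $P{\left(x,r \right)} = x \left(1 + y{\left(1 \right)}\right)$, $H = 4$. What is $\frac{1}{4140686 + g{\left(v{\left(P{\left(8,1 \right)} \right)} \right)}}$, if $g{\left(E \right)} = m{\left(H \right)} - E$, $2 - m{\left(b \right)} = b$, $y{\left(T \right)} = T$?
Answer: $\frac{1}{4140620} \approx 2.4151 \cdot 10^{-7}$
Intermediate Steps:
$m{\left(b \right)} = 2 - b$
$P{\left(x,r \right)} = 2 x$ ($P{\left(x,r \right)} = x \left(1 + 1\right) = x 2 = 2 x$)
$v{\left(j \right)} = j^{\frac{3}{2}}$
$g{\left(E \right)} = -2 - E$ ($g{\left(E \right)} = \left(2 - 4\right) - E = -2 - E$)
$\frac{1}{4140686 + g{\left(v{\left(P{\left(8,1 \right)} \right)} \right)}} = \frac{1}{4140686 - \left(2 + \left(2 \cdot 8\right)^{\frac{3}{2}}\right)} = \frac{1}{4140686 - \left(2 + 16^{\frac{3}{2}}\right)} = \frac{1}{4140686 - 66} = \frac{1}{4140620}$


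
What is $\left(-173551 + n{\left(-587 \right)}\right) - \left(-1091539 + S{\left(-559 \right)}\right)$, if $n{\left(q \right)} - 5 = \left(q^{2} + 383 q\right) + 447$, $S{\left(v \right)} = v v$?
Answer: $725707$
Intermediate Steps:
$S{\left(v \right)} = v^{2}$
$n{\left(q \right)} = 452 + q^{2} + 383 q$ ($n{\left(q \right)} = 5 + \left(\left(q^{2} + 383 q\right) + 447\right) = 5 + \left(447 + q^{2} + 383 q\right) = 452 + q^{2} + 383 q$)
$\left(-173551 + n{\left(-587 \right)}\right) - \left(-1091539 + S{\left(-559 \right)}\right) = \left(-173551 + \left(452 + \left(-587\right)^{2} + 383 \left(-587\right)\right)\right) - \left(-1091539 + \left(-559\right)^{2}\right) = \left(-173551 + \left(452 + 344569 - 224821\right)\right) - \left(-1091539 + 312481\right) = \left(-173551 + 120200\right) - -779058 = -53351 + 779058 = 725707$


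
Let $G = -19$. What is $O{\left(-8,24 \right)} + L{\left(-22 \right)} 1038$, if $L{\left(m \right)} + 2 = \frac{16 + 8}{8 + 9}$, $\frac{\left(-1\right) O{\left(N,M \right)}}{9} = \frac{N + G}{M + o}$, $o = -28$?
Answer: $- \frac{45651}{68} \approx -671.34$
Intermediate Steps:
$O{\left(N,M \right)} = - \frac{9 \left(-19 + N\right)}{-28 + M}$ ($O{\left(N,M \right)} = - 9 \frac{N - 19}{M - 28} = - 9 \frac{-19 + N}{-28 + M} = - \frac{9 \left(-19 + N\right)}{-28 + M}$)
$L{\left(m \right)} = - \frac{10}{17}$ ($L{\left(m \right)} = -2 + \frac{16 + 8}{8 + 9} = -2 + \frac{24}{17} = - \frac{10}{17}$)
$O{\left(-8,24 \right)} + L{\left(-22 \right)} 1038 = \frac{9 \left(19 - -8\right)}{-28 + 24} - \frac{10380}{17} = \frac{9 \left(19 + 8\right)}{-4} - \frac{10380}{17} = 9 \left(- \frac{1}{4}\right) 27 - \frac{10380}{17} = - \frac{243}{4} - \frac{10380}{17} = - \frac{45651}{68}$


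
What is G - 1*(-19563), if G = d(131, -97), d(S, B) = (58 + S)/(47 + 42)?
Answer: 1741296/89 ≈ 19565.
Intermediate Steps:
d(S, B) = 58/89 + S/89 (d(S, B) = (58 + S)/89 = (58 + S)*(1/89) = 58/89 + S/89)
G = 189/89 (G = 58/89 + (1/89)*131 = 58/89 + 131/89 = 189/89 ≈ 2.1236)
G - 1*(-19563) = 189/89 - 1*(-19563) = 189/89 + 19563 = 1741296/89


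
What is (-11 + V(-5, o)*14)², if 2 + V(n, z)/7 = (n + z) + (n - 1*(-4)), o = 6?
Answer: 42849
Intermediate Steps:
V(n, z) = 14 + 7*z + 14*n (V(n, z) = -14 + 7*((n + z) + (n - 1*(-4))) = -14 + 7*((n + z) + (n + 4)) = -14 + 7*((n + z) + (4 + n)) = -14 + 7*(4 + z + 2*n) = -14 + (28 + 7*z + 14*n) = 14 + 7*z + 14*n)
(-11 + V(-5, o)*14)² = (-11 + (14 + 7*6 + 14*(-5))*14)² = (-11 + (14 + 42 - 70)*14)² = (-11 - 14*14)² = (-11 - 196)² = (-207)² = 42849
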